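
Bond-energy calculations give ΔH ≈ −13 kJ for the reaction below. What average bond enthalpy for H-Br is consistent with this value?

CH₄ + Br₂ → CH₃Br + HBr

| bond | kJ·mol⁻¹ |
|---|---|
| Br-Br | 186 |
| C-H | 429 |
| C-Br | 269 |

Let D be the H-Br bond energy.
Σ(broken) = 1×186 + 4×429 = 1902
Σ(formed) = 1×269 + 3×429 + 1×D = 1556 + D
ΔH = Σ(broken) − Σ(formed) = (1902) − (1556 + D) = +346 − D
Setting this equal to −13 kJ gives D = 359 kJ/mol.

D(H-Br) ≈ 359 kJ/mol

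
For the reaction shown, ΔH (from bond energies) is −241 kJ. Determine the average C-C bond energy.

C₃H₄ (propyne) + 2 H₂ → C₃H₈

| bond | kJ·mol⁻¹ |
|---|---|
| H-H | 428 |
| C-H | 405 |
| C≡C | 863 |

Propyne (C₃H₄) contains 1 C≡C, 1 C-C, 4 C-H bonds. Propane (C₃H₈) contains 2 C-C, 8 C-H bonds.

Let D be the C-C bond energy.
Σ(broken) = 1×863 + 1×D + 4×405 + 2×428 = 3339 + D
Σ(formed) = 2×D + 8×405 = 3240 + 2D
ΔH = Σ(broken) − Σ(formed) = (3339 + D) − (3240 + 2D) = +99 − D
Setting this equal to −241 kJ gives D = 340 kJ/mol.

D(C-C) ≈ 340 kJ/mol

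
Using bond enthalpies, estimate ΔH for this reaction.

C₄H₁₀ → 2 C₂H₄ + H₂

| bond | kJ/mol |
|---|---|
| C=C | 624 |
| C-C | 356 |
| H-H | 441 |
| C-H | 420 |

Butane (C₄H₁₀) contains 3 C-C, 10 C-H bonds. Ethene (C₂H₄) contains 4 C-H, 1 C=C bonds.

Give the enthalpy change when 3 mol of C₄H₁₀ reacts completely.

ΔH = +657 kJ

Bonds broken (reactants):
  C-C: 3 × 356 = 1068
  C-H: 10 × 420 = 4200
  Σ(broken) = 5268 kJ
Bonds formed (products):
  C-H: 8 × 420 = 3360
  C=C: 2 × 624 = 1248
  H-H: 1 × 441 = 441
  Σ(formed) = 5049 kJ
ΔH = Σ(broken) − Σ(formed) = 5268 − 5049 = +219 kJ
For 3× the reaction as written: 3 × (+219) = +657 kJ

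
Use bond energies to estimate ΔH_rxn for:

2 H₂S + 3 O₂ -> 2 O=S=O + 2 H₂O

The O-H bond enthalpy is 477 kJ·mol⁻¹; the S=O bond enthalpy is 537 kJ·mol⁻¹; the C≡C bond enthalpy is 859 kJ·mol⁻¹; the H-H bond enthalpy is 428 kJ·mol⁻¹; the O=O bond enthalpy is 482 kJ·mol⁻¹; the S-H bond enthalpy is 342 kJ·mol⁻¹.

ΔH ≈ −1242 kJ

Bonds broken (reactants):
  O=O: 3 × 482 = 1446
  S-H: 4 × 342 = 1368
  Σ(broken) = 2814 kJ
Bonds formed (products):
  O-H: 4 × 477 = 1908
  S=O: 4 × 537 = 2148
  Σ(formed) = 4056 kJ
ΔH = Σ(broken) − Σ(formed) = 2814 − 4056 = −1242 kJ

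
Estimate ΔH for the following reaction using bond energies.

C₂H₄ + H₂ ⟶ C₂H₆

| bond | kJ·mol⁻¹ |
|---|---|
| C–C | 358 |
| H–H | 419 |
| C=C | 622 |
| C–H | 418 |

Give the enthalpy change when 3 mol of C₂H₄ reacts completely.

ΔH = −459 kJ

Bonds broken (reactants):
  C–H: 4 × 418 = 1672
  C=C: 1 × 622 = 622
  H–H: 1 × 419 = 419
  Σ(broken) = 2713 kJ
Bonds formed (products):
  C–C: 1 × 358 = 358
  C–H: 6 × 418 = 2508
  Σ(formed) = 2866 kJ
ΔH = Σ(broken) − Σ(formed) = 2713 − 2866 = −153 kJ
For 3× the reaction as written: 3 × (−153) = −459 kJ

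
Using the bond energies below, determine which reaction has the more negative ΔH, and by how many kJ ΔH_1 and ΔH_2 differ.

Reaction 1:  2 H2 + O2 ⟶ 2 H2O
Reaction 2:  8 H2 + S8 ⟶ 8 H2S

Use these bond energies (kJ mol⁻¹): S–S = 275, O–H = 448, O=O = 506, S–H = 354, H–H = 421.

Reaction 1, by 348 kJ

Reaction 1:
  Bonds broken (reactants):
    H–H: 2 × 421 = 842
    O=O: 1 × 506 = 506
    Σ(broken) = 1348 kJ
  Bonds formed (products):
    O–H: 4 × 448 = 1792
    Σ(formed) = 1792 kJ
  ΔH_1 = 1348 − 1792 = −444 kJ
Reaction 2:
  Bonds broken (reactants):
    H–H: 8 × 421 = 3368
    S–S: 8 × 275 = 2200
    Σ(broken) = 5568 kJ
  Bonds formed (products):
    S–H: 16 × 354 = 5664
    Σ(formed) = 5664 kJ
  ΔH_2 = 5568 − 5664 = −96 kJ
ΔH_1 − ΔH_2 = −348 kJ, so reaction 1 has the more negative ΔH; |ΔH_1 − ΔH_2| = 348 kJ.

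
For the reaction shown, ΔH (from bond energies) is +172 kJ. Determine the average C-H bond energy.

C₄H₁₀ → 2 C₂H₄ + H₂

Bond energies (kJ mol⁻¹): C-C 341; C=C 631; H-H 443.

D(C-H) ≈ 427 kJ/mol

Let D be the C-H bond energy.
Σ(broken) = 3×341 + 10×D = 1023 + 10D
Σ(formed) = 8×D + 2×631 + 1×443 = 1705 + 8D
ΔH = Σ(broken) − Σ(formed) = (1023 + 10D) − (1705 + 8D) = −682 + 2D
Setting this equal to +172 kJ gives 2D = 854, so D = 427 kJ/mol.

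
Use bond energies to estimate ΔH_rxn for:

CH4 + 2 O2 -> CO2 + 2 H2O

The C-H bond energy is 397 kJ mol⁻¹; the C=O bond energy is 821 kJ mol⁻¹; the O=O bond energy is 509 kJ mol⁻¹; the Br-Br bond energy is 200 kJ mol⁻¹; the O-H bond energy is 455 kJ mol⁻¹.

ΔH ≈ −856 kJ

Bonds broken (reactants):
  C-H: 4 × 397 = 1588
  O=O: 2 × 509 = 1018
  Σ(broken) = 2606 kJ
Bonds formed (products):
  C=O: 2 × 821 = 1642
  O-H: 4 × 455 = 1820
  Σ(formed) = 3462 kJ
ΔH = Σ(broken) − Σ(formed) = 2606 − 3462 = −856 kJ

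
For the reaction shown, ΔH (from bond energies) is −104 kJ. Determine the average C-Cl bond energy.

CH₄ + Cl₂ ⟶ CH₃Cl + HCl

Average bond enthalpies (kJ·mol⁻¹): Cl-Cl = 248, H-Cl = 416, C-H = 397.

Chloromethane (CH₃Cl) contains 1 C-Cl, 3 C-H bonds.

Let D be the C-Cl bond energy.
Σ(broken) = 4×397 + 1×248 = 1836
Σ(formed) = 1×D + 3×397 + 1×416 = 1607 + D
ΔH = Σ(broken) − Σ(formed) = (1836) − (1607 + D) = +229 − D
Setting this equal to −104 kJ gives D = 333 kJ/mol.

D(C-Cl) ≈ 333 kJ/mol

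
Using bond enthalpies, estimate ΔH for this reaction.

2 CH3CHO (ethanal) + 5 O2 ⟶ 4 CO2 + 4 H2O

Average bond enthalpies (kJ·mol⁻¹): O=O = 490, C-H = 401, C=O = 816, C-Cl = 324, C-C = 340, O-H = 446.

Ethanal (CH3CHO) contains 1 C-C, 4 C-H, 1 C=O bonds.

ΔH ≈ −2126 kJ

Bonds broken (reactants):
  C-C: 2 × 340 = 680
  C-H: 8 × 401 = 3208
  C=O: 2 × 816 = 1632
  O=O: 5 × 490 = 2450
  Σ(broken) = 7970 kJ
Bonds formed (products):
  C=O: 8 × 816 = 6528
  O-H: 8 × 446 = 3568
  Σ(formed) = 10096 kJ
ΔH = Σ(broken) − Σ(formed) = 7970 − 10096 = −2126 kJ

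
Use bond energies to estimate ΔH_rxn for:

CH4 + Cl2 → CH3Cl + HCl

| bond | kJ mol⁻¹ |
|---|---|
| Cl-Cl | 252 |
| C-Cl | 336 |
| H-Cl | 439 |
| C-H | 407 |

Bonds broken (reactants):
  C-H: 4 × 407 = 1628
  Cl-Cl: 1 × 252 = 252
  Σ(broken) = 1880 kJ
Bonds formed (products):
  C-Cl: 1 × 336 = 336
  C-H: 3 × 407 = 1221
  H-Cl: 1 × 439 = 439
  Σ(formed) = 1996 kJ
ΔH = Σ(broken) − Σ(formed) = 1880 − 1996 = −116 kJ

ΔH ≈ −116 kJ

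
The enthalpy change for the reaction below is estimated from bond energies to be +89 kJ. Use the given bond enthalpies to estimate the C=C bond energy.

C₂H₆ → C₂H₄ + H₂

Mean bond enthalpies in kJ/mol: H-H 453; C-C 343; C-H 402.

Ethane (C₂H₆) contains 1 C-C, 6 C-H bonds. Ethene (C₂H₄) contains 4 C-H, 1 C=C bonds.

D(C=C) ≈ 605 kJ/mol

Let D be the C=C bond energy.
Σ(broken) = 1×343 + 6×402 = 2755
Σ(formed) = 4×402 + 1×D + 1×453 = 2061 + D
ΔH = Σ(broken) − Σ(formed) = (2755) − (2061 + D) = +694 − D
Setting this equal to +89 kJ gives D = 605 kJ/mol.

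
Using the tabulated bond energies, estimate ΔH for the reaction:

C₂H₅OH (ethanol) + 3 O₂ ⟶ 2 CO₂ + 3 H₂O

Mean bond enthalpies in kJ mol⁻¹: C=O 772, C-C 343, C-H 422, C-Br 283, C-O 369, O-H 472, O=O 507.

Bonds broken (reactants):
  C-C: 1 × 343 = 343
  C-H: 5 × 422 = 2110
  C-O: 1 × 369 = 369
  O-H: 1 × 472 = 472
  O=O: 3 × 507 = 1521
  Σ(broken) = 4815 kJ
Bonds formed (products):
  C=O: 4 × 772 = 3088
  O-H: 6 × 472 = 2832
  Σ(formed) = 5920 kJ
ΔH = Σ(broken) − Σ(formed) = 4815 − 5920 = −1105 kJ

ΔH ≈ −1105 kJ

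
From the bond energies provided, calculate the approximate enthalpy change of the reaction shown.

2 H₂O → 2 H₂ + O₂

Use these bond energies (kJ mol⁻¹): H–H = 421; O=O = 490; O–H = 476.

Bonds broken (reactants):
  O–H: 4 × 476 = 1904
  Σ(broken) = 1904 kJ
Bonds formed (products):
  H–H: 2 × 421 = 842
  O=O: 1 × 490 = 490
  Σ(formed) = 1332 kJ
ΔH = Σ(broken) − Σ(formed) = 1904 − 1332 = +572 kJ

ΔH ≈ +572 kJ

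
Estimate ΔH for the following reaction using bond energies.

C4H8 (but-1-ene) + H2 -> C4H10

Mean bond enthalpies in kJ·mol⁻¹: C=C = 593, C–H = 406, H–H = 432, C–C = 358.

ΔH ≈ −145 kJ

Bonds broken (reactants):
  C–C: 2 × 358 = 716
  C–H: 8 × 406 = 3248
  C=C: 1 × 593 = 593
  H–H: 1 × 432 = 432
  Σ(broken) = 4989 kJ
Bonds formed (products):
  C–C: 3 × 358 = 1074
  C–H: 10 × 406 = 4060
  Σ(formed) = 5134 kJ
ΔH = Σ(broken) − Σ(formed) = 4989 − 5134 = −145 kJ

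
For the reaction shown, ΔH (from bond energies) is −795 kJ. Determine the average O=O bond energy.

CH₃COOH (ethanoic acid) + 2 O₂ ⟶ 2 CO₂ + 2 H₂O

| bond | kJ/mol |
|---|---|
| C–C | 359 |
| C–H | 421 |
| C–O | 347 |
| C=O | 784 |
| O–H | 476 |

Let D be the O=O bond energy.
Σ(broken) = 1×359 + 3×421 + 1×347 + 1×784 + 1×476 + 2×D = 3229 + 2D
Σ(formed) = 4×784 + 4×476 = 5040
ΔH = Σ(broken) − Σ(formed) = (3229 + 2D) − (5040) = −1811 + 2D
Setting this equal to −795 kJ gives 2D = 1016, so D = 508 kJ/mol.

D(O=O) ≈ 508 kJ/mol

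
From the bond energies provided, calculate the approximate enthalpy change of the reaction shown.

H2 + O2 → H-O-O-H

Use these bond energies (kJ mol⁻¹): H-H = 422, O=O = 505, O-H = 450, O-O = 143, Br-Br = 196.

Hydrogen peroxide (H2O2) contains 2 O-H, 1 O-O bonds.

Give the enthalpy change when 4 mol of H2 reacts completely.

Bonds broken (reactants):
  H-H: 1 × 422 = 422
  O=O: 1 × 505 = 505
  Σ(broken) = 927 kJ
Bonds formed (products):
  O-H: 2 × 450 = 900
  O-O: 1 × 143 = 143
  Σ(formed) = 1043 kJ
ΔH = Σ(broken) − Σ(formed) = 927 − 1043 = −116 kJ
For 4× the reaction as written: 4 × (−116) = −464 kJ

ΔH = −464 kJ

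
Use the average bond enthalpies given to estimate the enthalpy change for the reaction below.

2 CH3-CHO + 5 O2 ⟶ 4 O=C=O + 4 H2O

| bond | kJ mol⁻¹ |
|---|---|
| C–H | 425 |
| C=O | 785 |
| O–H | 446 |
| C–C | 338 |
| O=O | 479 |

ΔH ≈ −1807 kJ

Bonds broken (reactants):
  C–C: 2 × 338 = 676
  C–H: 8 × 425 = 3400
  C=O: 2 × 785 = 1570
  O=O: 5 × 479 = 2395
  Σ(broken) = 8041 kJ
Bonds formed (products):
  C=O: 8 × 785 = 6280
  O–H: 8 × 446 = 3568
  Σ(formed) = 9848 kJ
ΔH = Σ(broken) − Σ(formed) = 8041 − 9848 = −1807 kJ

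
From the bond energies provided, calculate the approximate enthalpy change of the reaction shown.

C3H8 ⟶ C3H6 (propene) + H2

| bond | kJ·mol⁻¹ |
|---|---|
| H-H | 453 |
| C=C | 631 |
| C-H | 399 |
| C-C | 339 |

ΔH ≈ +53 kJ

Bonds broken (reactants):
  C-C: 2 × 339 = 678
  C-H: 8 × 399 = 3192
  Σ(broken) = 3870 kJ
Bonds formed (products):
  C-C: 1 × 339 = 339
  C-H: 6 × 399 = 2394
  C=C: 1 × 631 = 631
  H-H: 1 × 453 = 453
  Σ(formed) = 3817 kJ
ΔH = Σ(broken) − Σ(formed) = 3870 − 3817 = +53 kJ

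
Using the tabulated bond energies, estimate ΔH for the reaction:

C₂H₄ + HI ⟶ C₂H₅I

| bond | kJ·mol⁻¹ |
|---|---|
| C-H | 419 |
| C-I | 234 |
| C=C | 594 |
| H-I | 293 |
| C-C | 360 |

Bonds broken (reactants):
  C-H: 4 × 419 = 1676
  C=C: 1 × 594 = 594
  H-I: 1 × 293 = 293
  Σ(broken) = 2563 kJ
Bonds formed (products):
  C-C: 1 × 360 = 360
  C-H: 5 × 419 = 2095
  C-I: 1 × 234 = 234
  Σ(formed) = 2689 kJ
ΔH = Σ(broken) − Σ(formed) = 2563 − 2689 = −126 kJ

ΔH ≈ −126 kJ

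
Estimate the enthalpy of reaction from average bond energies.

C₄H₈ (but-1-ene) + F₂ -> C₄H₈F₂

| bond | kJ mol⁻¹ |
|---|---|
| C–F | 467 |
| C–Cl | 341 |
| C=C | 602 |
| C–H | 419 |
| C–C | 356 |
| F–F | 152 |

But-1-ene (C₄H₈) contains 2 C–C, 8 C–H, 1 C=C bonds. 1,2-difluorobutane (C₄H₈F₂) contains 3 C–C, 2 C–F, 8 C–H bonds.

ΔH ≈ −536 kJ

Bonds broken (reactants):
  C–C: 2 × 356 = 712
  C–H: 8 × 419 = 3352
  C=C: 1 × 602 = 602
  F–F: 1 × 152 = 152
  Σ(broken) = 4818 kJ
Bonds formed (products):
  C–C: 3 × 356 = 1068
  C–F: 2 × 467 = 934
  C–H: 8 × 419 = 3352
  Σ(formed) = 5354 kJ
ΔH = Σ(broken) − Σ(formed) = 4818 − 5354 = −536 kJ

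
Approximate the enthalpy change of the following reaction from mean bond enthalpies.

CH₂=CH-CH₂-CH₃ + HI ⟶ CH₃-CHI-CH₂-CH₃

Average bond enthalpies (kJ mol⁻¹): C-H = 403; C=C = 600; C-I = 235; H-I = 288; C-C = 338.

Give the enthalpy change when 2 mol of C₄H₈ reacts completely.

Bonds broken (reactants):
  C-C: 2 × 338 = 676
  C-H: 8 × 403 = 3224
  C=C: 1 × 600 = 600
  H-I: 1 × 288 = 288
  Σ(broken) = 4788 kJ
Bonds formed (products):
  C-C: 3 × 338 = 1014
  C-H: 9 × 403 = 3627
  C-I: 1 × 235 = 235
  Σ(formed) = 4876 kJ
ΔH = Σ(broken) − Σ(formed) = 4788 − 4876 = −88 kJ
For 2× the reaction as written: 2 × (−88) = −176 kJ

ΔH = −176 kJ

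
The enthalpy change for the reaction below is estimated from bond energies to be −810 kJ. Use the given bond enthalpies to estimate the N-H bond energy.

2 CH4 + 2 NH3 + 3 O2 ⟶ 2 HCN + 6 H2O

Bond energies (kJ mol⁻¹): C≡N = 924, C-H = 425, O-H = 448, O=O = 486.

Let D be the N-H bond energy.
Σ(broken) = 8×425 + 6×D + 3×486 = 4858 + 6D
Σ(formed) = 2×924 + 2×425 + 12×448 = 8074
ΔH = Σ(broken) − Σ(formed) = (4858 + 6D) − (8074) = −3216 + 6D
Setting this equal to −810 kJ gives 6D = 2406, so D = 401 kJ/mol.

D(N-H) ≈ 401 kJ/mol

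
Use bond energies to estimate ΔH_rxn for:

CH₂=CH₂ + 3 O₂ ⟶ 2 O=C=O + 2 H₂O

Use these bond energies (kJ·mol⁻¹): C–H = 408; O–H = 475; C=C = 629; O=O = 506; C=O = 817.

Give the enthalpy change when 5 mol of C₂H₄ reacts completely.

ΔH = −6945 kJ

Bonds broken (reactants):
  C–H: 4 × 408 = 1632
  C=C: 1 × 629 = 629
  O=O: 3 × 506 = 1518
  Σ(broken) = 3779 kJ
Bonds formed (products):
  C=O: 4 × 817 = 3268
  O–H: 4 × 475 = 1900
  Σ(formed) = 5168 kJ
ΔH = Σ(broken) − Σ(formed) = 3779 − 5168 = −1389 kJ
For 5× the reaction as written: 5 × (−1389) = −6945 kJ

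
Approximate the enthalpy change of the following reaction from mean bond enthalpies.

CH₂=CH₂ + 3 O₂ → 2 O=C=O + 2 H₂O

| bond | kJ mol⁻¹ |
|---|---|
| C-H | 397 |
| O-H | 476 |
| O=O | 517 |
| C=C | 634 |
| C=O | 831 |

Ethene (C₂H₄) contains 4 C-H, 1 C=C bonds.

ΔH ≈ −1455 kJ

Bonds broken (reactants):
  C-H: 4 × 397 = 1588
  C=C: 1 × 634 = 634
  O=O: 3 × 517 = 1551
  Σ(broken) = 3773 kJ
Bonds formed (products):
  C=O: 4 × 831 = 3324
  O-H: 4 × 476 = 1904
  Σ(formed) = 5228 kJ
ΔH = Σ(broken) − Σ(formed) = 3773 − 5228 = −1455 kJ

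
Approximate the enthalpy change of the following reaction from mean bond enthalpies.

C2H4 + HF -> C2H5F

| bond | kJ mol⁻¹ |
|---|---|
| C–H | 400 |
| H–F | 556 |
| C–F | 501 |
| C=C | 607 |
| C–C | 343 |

ΔH ≈ −81 kJ

Bonds broken (reactants):
  C–H: 4 × 400 = 1600
  C=C: 1 × 607 = 607
  H–F: 1 × 556 = 556
  Σ(broken) = 2763 kJ
Bonds formed (products):
  C–C: 1 × 343 = 343
  C–F: 1 × 501 = 501
  C–H: 5 × 400 = 2000
  Σ(formed) = 2844 kJ
ΔH = Σ(broken) − Σ(formed) = 2763 − 2844 = −81 kJ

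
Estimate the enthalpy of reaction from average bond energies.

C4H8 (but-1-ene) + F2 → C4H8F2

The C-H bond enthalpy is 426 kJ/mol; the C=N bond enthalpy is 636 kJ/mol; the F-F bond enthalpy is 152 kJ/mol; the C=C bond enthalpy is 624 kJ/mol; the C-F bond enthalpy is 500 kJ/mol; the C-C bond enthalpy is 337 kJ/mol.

Bonds broken (reactants):
  C-C: 2 × 337 = 674
  C-H: 8 × 426 = 3408
  C=C: 1 × 624 = 624
  F-F: 1 × 152 = 152
  Σ(broken) = 4858 kJ
Bonds formed (products):
  C-C: 3 × 337 = 1011
  C-F: 2 × 500 = 1000
  C-H: 8 × 426 = 3408
  Σ(formed) = 5419 kJ
ΔH = Σ(broken) − Σ(formed) = 4858 − 5419 = −561 kJ

ΔH ≈ −561 kJ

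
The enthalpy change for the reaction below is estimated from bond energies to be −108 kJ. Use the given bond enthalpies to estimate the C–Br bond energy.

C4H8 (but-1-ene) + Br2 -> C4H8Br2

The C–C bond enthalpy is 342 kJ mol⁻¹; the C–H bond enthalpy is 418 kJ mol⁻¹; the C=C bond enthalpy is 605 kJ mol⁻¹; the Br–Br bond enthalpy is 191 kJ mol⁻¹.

Let D be the C–Br bond energy.
Σ(broken) = 1×191 + 2×342 + 8×418 + 1×605 = 4824
Σ(formed) = 2×D + 3×342 + 8×418 = 4370 + 2D
ΔH = Σ(broken) − Σ(formed) = (4824) − (4370 + 2D) = +454 − 2D
Setting this equal to −108 kJ gives 2D = 562, so D = 281 kJ/mol.

D(C–Br) ≈ 281 kJ/mol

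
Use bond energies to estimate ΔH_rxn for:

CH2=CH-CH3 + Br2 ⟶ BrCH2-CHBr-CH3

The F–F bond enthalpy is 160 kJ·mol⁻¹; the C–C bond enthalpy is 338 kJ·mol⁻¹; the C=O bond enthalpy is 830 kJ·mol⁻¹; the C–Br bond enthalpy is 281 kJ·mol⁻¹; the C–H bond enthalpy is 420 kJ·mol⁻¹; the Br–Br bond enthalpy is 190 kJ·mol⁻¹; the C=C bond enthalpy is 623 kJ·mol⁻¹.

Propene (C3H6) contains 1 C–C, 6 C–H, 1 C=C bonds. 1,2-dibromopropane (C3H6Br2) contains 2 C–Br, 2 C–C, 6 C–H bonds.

ΔH ≈ −87 kJ

Bonds broken (reactants):
  Br–Br: 1 × 190 = 190
  C–C: 1 × 338 = 338
  C–H: 6 × 420 = 2520
  C=C: 1 × 623 = 623
  Σ(broken) = 3671 kJ
Bonds formed (products):
  C–Br: 2 × 281 = 562
  C–C: 2 × 338 = 676
  C–H: 6 × 420 = 2520
  Σ(formed) = 3758 kJ
ΔH = Σ(broken) − Σ(formed) = 3671 − 3758 = −87 kJ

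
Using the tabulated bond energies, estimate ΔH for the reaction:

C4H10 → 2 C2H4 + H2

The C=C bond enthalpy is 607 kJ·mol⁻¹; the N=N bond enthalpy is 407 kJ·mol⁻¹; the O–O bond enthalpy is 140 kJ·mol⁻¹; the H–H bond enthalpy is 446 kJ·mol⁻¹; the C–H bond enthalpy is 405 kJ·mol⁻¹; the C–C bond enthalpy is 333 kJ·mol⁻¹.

Bonds broken (reactants):
  C–C: 3 × 333 = 999
  C–H: 10 × 405 = 4050
  Σ(broken) = 5049 kJ
Bonds formed (products):
  C–H: 8 × 405 = 3240
  C=C: 2 × 607 = 1214
  H–H: 1 × 446 = 446
  Σ(formed) = 4900 kJ
ΔH = Σ(broken) − Σ(formed) = 5049 − 4900 = +149 kJ

ΔH ≈ +149 kJ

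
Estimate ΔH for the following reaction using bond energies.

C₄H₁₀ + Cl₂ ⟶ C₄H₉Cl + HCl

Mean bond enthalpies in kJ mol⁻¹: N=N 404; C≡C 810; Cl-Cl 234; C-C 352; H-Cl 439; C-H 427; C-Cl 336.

Bonds broken (reactants):
  C-C: 3 × 352 = 1056
  C-H: 10 × 427 = 4270
  Cl-Cl: 1 × 234 = 234
  Σ(broken) = 5560 kJ
Bonds formed (products):
  C-C: 3 × 352 = 1056
  C-Cl: 1 × 336 = 336
  C-H: 9 × 427 = 3843
  H-Cl: 1 × 439 = 439
  Σ(formed) = 5674 kJ
ΔH = Σ(broken) − Σ(formed) = 5560 − 5674 = −114 kJ

ΔH ≈ −114 kJ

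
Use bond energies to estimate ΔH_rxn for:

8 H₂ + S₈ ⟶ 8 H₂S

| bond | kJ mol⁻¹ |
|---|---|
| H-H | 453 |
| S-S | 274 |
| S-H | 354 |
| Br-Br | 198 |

ΔH ≈ +152 kJ

Bonds broken (reactants):
  H-H: 8 × 453 = 3624
  S-S: 8 × 274 = 2192
  Σ(broken) = 5816 kJ
Bonds formed (products):
  S-H: 16 × 354 = 5664
  Σ(formed) = 5664 kJ
ΔH = Σ(broken) − Σ(formed) = 5816 − 5664 = +152 kJ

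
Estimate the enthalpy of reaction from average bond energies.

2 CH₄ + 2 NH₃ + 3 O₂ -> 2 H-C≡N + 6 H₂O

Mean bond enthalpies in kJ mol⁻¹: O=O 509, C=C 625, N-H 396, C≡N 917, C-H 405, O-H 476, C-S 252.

Bonds broken (reactants):
  C-H: 8 × 405 = 3240
  N-H: 6 × 396 = 2376
  O=O: 3 × 509 = 1527
  Σ(broken) = 7143 kJ
Bonds formed (products):
  C≡N: 2 × 917 = 1834
  C-H: 2 × 405 = 810
  O-H: 12 × 476 = 5712
  Σ(formed) = 8356 kJ
ΔH = Σ(broken) − Σ(formed) = 7143 − 8356 = −1213 kJ

ΔH ≈ −1213 kJ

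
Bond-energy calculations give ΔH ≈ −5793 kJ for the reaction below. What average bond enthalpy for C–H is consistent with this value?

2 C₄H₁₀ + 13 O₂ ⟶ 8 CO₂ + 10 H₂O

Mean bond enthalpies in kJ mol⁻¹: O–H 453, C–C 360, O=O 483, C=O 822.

D(C–H) ≈ 399 kJ/mol

Let D be the C–H bond energy.
Σ(broken) = 6×360 + 20×D + 13×483 = 8439 + 20D
Σ(formed) = 16×822 + 20×453 = 22212
ΔH = Σ(broken) − Σ(formed) = (8439 + 20D) − (22212) = −13773 + 20D
Setting this equal to −5793 kJ gives 20D = 7980, so D = 399 kJ/mol.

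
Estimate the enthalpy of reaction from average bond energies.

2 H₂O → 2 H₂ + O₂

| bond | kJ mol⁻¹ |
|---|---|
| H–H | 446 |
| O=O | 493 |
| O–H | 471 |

Bonds broken (reactants):
  O–H: 4 × 471 = 1884
  Σ(broken) = 1884 kJ
Bonds formed (products):
  H–H: 2 × 446 = 892
  O=O: 1 × 493 = 493
  Σ(formed) = 1385 kJ
ΔH = Σ(broken) − Σ(formed) = 1884 − 1385 = +499 kJ

ΔH ≈ +499 kJ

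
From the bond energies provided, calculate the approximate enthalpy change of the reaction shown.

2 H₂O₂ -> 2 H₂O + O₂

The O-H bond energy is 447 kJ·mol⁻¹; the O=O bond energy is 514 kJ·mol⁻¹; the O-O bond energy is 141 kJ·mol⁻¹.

ΔH ≈ −232 kJ

Bonds broken (reactants):
  O-H: 4 × 447 = 1788
  O-O: 2 × 141 = 282
  Σ(broken) = 2070 kJ
Bonds formed (products):
  O-H: 4 × 447 = 1788
  O=O: 1 × 514 = 514
  Σ(formed) = 2302 kJ
ΔH = Σ(broken) − Σ(formed) = 2070 − 2302 = −232 kJ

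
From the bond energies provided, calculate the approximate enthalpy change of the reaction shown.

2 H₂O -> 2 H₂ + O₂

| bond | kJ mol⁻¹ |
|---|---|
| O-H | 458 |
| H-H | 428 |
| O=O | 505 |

Bonds broken (reactants):
  O-H: 4 × 458 = 1832
  Σ(broken) = 1832 kJ
Bonds formed (products):
  H-H: 2 × 428 = 856
  O=O: 1 × 505 = 505
  Σ(formed) = 1361 kJ
ΔH = Σ(broken) − Σ(formed) = 1832 − 1361 = +471 kJ

ΔH ≈ +471 kJ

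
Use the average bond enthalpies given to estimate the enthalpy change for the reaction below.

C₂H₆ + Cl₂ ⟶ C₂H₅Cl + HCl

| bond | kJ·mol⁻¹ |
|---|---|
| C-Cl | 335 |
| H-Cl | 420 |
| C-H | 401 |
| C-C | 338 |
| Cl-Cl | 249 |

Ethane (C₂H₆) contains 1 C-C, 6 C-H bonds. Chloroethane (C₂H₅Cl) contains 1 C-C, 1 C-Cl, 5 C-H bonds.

Bonds broken (reactants):
  C-C: 1 × 338 = 338
  C-H: 6 × 401 = 2406
  Cl-Cl: 1 × 249 = 249
  Σ(broken) = 2993 kJ
Bonds formed (products):
  C-C: 1 × 338 = 338
  C-Cl: 1 × 335 = 335
  C-H: 5 × 401 = 2005
  H-Cl: 1 × 420 = 420
  Σ(formed) = 3098 kJ
ΔH = Σ(broken) − Σ(formed) = 2993 − 3098 = −105 kJ

ΔH ≈ −105 kJ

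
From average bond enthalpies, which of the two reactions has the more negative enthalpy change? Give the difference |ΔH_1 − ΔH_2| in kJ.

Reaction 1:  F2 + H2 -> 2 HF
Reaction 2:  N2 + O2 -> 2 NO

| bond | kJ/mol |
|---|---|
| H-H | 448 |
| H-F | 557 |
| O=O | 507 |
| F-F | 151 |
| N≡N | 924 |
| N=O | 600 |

Reaction 1, by 746 kJ

Reaction 1:
  Bonds broken (reactants):
    F-F: 1 × 151 = 151
    H-H: 1 × 448 = 448
    Σ(broken) = 599 kJ
  Bonds formed (products):
    H-F: 2 × 557 = 1114
    Σ(formed) = 1114 kJ
  ΔH_1 = 599 − 1114 = −515 kJ
Reaction 2:
  Bonds broken (reactants):
    N≡N: 1 × 924 = 924
    O=O: 1 × 507 = 507
    Σ(broken) = 1431 kJ
  Bonds formed (products):
    N=O: 2 × 600 = 1200
    Σ(formed) = 1200 kJ
  ΔH_2 = 1431 − 1200 = +231 kJ
ΔH_1 − ΔH_2 = −746 kJ, so reaction 1 has the more negative ΔH; |ΔH_1 − ΔH_2| = 746 kJ.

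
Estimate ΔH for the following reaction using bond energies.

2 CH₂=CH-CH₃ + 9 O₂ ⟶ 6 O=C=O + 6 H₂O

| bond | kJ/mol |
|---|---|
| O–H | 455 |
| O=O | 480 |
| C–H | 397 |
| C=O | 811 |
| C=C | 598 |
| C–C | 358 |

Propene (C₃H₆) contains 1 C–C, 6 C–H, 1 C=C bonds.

ΔH ≈ −4196 kJ

Bonds broken (reactants):
  C–C: 2 × 358 = 716
  C–H: 12 × 397 = 4764
  C=C: 2 × 598 = 1196
  O=O: 9 × 480 = 4320
  Σ(broken) = 10996 kJ
Bonds formed (products):
  C=O: 12 × 811 = 9732
  O–H: 12 × 455 = 5460
  Σ(formed) = 15192 kJ
ΔH = Σ(broken) − Σ(formed) = 10996 − 15192 = −4196 kJ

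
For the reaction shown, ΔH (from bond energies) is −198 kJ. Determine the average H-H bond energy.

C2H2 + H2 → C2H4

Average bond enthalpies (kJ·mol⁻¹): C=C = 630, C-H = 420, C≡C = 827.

Let D be the H-H bond energy.
Σ(broken) = 1×827 + 2×420 + 1×D = 1667 + D
Σ(formed) = 4×420 + 1×630 = 2310
ΔH = Σ(broken) − Σ(formed) = (1667 + D) − (2310) = −643 + D
Setting this equal to −198 kJ gives D = 445 kJ/mol.

D(H-H) ≈ 445 kJ/mol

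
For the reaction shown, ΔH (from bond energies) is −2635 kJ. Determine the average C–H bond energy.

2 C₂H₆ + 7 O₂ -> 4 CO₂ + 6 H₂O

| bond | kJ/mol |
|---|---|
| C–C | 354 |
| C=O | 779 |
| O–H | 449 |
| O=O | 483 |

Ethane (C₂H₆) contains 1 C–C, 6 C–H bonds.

Let D be the C–H bond energy.
Σ(broken) = 2×354 + 12×D + 7×483 = 4089 + 12D
Σ(formed) = 8×779 + 12×449 = 11620
ΔH = Σ(broken) − Σ(formed) = (4089 + 12D) − (11620) = −7531 + 12D
Setting this equal to −2635 kJ gives 12D = 4896, so D = 408 kJ/mol.

D(C–H) ≈ 408 kJ/mol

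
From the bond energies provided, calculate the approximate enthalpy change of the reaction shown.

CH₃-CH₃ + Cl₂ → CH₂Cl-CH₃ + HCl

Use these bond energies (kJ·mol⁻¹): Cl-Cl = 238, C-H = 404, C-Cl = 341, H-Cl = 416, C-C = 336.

ΔH ≈ −115 kJ

Bonds broken (reactants):
  C-C: 1 × 336 = 336
  C-H: 6 × 404 = 2424
  Cl-Cl: 1 × 238 = 238
  Σ(broken) = 2998 kJ
Bonds formed (products):
  C-C: 1 × 336 = 336
  C-Cl: 1 × 341 = 341
  C-H: 5 × 404 = 2020
  H-Cl: 1 × 416 = 416
  Σ(formed) = 3113 kJ
ΔH = Σ(broken) − Σ(formed) = 2998 − 3113 = −115 kJ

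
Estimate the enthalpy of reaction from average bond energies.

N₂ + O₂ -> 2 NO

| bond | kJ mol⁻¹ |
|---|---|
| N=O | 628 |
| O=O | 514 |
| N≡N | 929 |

ΔH ≈ +187 kJ

Bonds broken (reactants):
  N≡N: 1 × 929 = 929
  O=O: 1 × 514 = 514
  Σ(broken) = 1443 kJ
Bonds formed (products):
  N=O: 2 × 628 = 1256
  Σ(formed) = 1256 kJ
ΔH = Σ(broken) − Σ(formed) = 1443 − 1256 = +187 kJ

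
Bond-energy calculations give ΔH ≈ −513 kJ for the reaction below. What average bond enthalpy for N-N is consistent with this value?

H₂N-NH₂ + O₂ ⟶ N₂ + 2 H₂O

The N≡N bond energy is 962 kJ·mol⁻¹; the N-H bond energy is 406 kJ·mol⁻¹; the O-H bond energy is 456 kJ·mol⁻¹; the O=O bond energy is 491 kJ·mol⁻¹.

D(N-N) ≈ 158 kJ/mol

Let D be the N-N bond energy.
Σ(broken) = 4×406 + 1×D + 1×491 = 2115 + D
Σ(formed) = 1×962 + 4×456 = 2786
ΔH = Σ(broken) − Σ(formed) = (2115 + D) − (2786) = −671 + D
Setting this equal to −513 kJ gives D = 158 kJ/mol.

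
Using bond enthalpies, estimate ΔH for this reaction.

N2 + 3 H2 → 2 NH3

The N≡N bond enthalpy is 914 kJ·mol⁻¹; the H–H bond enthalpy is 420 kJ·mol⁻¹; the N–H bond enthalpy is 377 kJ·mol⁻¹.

ΔH ≈ −88 kJ

Bonds broken (reactants):
  H–H: 3 × 420 = 1260
  N≡N: 1 × 914 = 914
  Σ(broken) = 2174 kJ
Bonds formed (products):
  N–H: 6 × 377 = 2262
  Σ(formed) = 2262 kJ
ΔH = Σ(broken) − Σ(formed) = 2174 − 2262 = −88 kJ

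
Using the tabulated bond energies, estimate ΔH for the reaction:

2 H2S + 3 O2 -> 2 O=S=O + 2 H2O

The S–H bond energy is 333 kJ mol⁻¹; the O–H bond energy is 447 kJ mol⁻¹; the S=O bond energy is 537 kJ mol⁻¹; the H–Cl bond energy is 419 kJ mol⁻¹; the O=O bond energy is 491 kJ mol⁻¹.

ΔH ≈ −1131 kJ

Bonds broken (reactants):
  O=O: 3 × 491 = 1473
  S–H: 4 × 333 = 1332
  Σ(broken) = 2805 kJ
Bonds formed (products):
  O–H: 4 × 447 = 1788
  S=O: 4 × 537 = 2148
  Σ(formed) = 3936 kJ
ΔH = Σ(broken) − Σ(formed) = 2805 − 3936 = −1131 kJ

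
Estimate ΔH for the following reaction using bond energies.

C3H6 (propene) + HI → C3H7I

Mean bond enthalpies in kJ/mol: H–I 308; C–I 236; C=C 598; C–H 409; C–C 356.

ΔH ≈ −95 kJ

Bonds broken (reactants):
  C–C: 1 × 356 = 356
  C–H: 6 × 409 = 2454
  C=C: 1 × 598 = 598
  H–I: 1 × 308 = 308
  Σ(broken) = 3716 kJ
Bonds formed (products):
  C–C: 2 × 356 = 712
  C–H: 7 × 409 = 2863
  C–I: 1 × 236 = 236
  Σ(formed) = 3811 kJ
ΔH = Σ(broken) − Σ(formed) = 3716 − 3811 = −95 kJ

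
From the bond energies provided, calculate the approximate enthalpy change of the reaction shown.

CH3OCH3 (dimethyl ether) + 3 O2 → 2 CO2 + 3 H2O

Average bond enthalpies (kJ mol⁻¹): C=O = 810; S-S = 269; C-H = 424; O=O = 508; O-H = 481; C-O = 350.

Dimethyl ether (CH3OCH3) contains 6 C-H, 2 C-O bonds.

Bonds broken (reactants):
  C-H: 6 × 424 = 2544
  C-O: 2 × 350 = 700
  O=O: 3 × 508 = 1524
  Σ(broken) = 4768 kJ
Bonds formed (products):
  C=O: 4 × 810 = 3240
  O-H: 6 × 481 = 2886
  Σ(formed) = 6126 kJ
ΔH = Σ(broken) − Σ(formed) = 4768 − 6126 = −1358 kJ

ΔH ≈ −1358 kJ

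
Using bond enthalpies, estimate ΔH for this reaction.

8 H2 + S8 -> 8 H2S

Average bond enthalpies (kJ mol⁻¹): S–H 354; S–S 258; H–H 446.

ΔH ≈ −32 kJ

Bonds broken (reactants):
  H–H: 8 × 446 = 3568
  S–S: 8 × 258 = 2064
  Σ(broken) = 5632 kJ
Bonds formed (products):
  S–H: 16 × 354 = 5664
  Σ(formed) = 5664 kJ
ΔH = Σ(broken) − Σ(formed) = 5632 − 5664 = −32 kJ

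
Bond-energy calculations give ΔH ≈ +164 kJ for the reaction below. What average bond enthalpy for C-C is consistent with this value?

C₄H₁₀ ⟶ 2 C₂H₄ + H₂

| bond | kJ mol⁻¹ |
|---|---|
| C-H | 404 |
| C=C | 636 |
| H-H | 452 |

Let D be the C-C bond energy.
Σ(broken) = 3×D + 10×404 = 4040 + 3D
Σ(formed) = 8×404 + 2×636 + 1×452 = 4956
ΔH = Σ(broken) − Σ(formed) = (4040 + 3D) − (4956) = −916 + 3D
Setting this equal to +164 kJ gives 3D = 1080, so D = 360 kJ/mol.

D(C-C) ≈ 360 kJ/mol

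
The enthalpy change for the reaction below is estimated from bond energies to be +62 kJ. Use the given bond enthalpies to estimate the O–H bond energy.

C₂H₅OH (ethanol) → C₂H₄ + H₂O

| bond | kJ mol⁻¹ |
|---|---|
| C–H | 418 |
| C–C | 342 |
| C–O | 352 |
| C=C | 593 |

D(O–H) ≈ 457 kJ/mol

Let D be the O–H bond energy.
Σ(broken) = 1×342 + 5×418 + 1×352 + 1×D = 2784 + D
Σ(formed) = 4×418 + 1×593 + 2×D = 2265 + 2D
ΔH = Σ(broken) − Σ(formed) = (2784 + D) − (2265 + 2D) = +519 − D
Setting this equal to +62 kJ gives D = 457 kJ/mol.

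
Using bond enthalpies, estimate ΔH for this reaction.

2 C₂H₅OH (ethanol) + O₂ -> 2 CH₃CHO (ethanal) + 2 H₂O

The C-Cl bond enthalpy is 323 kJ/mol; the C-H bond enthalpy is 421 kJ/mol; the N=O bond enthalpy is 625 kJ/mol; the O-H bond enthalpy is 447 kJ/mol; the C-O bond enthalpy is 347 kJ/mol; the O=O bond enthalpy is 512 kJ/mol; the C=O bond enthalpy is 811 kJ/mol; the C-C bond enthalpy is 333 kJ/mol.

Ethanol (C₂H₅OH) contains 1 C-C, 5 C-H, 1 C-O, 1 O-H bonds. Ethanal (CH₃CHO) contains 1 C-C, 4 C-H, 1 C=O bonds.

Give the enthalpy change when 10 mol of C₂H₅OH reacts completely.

ΔH = −2340 kJ

Bonds broken (reactants):
  C-C: 2 × 333 = 666
  C-H: 10 × 421 = 4210
  C-O: 2 × 347 = 694
  O-H: 2 × 447 = 894
  O=O: 1 × 512 = 512
  Σ(broken) = 6976 kJ
Bonds formed (products):
  C-C: 2 × 333 = 666
  C-H: 8 × 421 = 3368
  C=O: 2 × 811 = 1622
  O-H: 4 × 447 = 1788
  Σ(formed) = 7444 kJ
ΔH = Σ(broken) − Σ(formed) = 6976 − 7444 = −468 kJ
For 5× the reaction as written: 5 × (−468) = −2340 kJ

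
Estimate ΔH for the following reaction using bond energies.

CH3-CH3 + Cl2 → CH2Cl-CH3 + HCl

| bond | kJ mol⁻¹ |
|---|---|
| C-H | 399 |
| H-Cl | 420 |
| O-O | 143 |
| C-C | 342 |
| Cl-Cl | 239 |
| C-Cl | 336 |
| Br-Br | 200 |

Bonds broken (reactants):
  C-C: 1 × 342 = 342
  C-H: 6 × 399 = 2394
  Cl-Cl: 1 × 239 = 239
  Σ(broken) = 2975 kJ
Bonds formed (products):
  C-C: 1 × 342 = 342
  C-Cl: 1 × 336 = 336
  C-H: 5 × 399 = 1995
  H-Cl: 1 × 420 = 420
  Σ(formed) = 3093 kJ
ΔH = Σ(broken) − Σ(formed) = 2975 − 3093 = −118 kJ

ΔH ≈ −118 kJ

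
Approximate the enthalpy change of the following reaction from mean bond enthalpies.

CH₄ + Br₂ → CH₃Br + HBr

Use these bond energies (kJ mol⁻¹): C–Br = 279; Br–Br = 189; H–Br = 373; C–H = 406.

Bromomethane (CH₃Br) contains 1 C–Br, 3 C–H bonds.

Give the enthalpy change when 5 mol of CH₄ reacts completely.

Bonds broken (reactants):
  Br–Br: 1 × 189 = 189
  C–H: 4 × 406 = 1624
  Σ(broken) = 1813 kJ
Bonds formed (products):
  C–Br: 1 × 279 = 279
  C–H: 3 × 406 = 1218
  H–Br: 1 × 373 = 373
  Σ(formed) = 1870 kJ
ΔH = Σ(broken) − Σ(formed) = 1813 − 1870 = −57 kJ
For 5× the reaction as written: 5 × (−57) = −285 kJ

ΔH = −285 kJ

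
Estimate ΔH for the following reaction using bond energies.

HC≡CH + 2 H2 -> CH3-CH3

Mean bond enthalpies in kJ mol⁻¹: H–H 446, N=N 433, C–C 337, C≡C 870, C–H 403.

Bonds broken (reactants):
  C≡C: 1 × 870 = 870
  C–H: 2 × 403 = 806
  H–H: 2 × 446 = 892
  Σ(broken) = 2568 kJ
Bonds formed (products):
  C–C: 1 × 337 = 337
  C–H: 6 × 403 = 2418
  Σ(formed) = 2755 kJ
ΔH = Σ(broken) − Σ(formed) = 2568 − 2755 = −187 kJ

ΔH ≈ −187 kJ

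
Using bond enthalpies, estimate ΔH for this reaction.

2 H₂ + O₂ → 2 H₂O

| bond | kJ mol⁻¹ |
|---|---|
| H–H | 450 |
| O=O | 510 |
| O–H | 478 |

Bonds broken (reactants):
  H–H: 2 × 450 = 900
  O=O: 1 × 510 = 510
  Σ(broken) = 1410 kJ
Bonds formed (products):
  O–H: 4 × 478 = 1912
  Σ(formed) = 1912 kJ
ΔH = Σ(broken) − Σ(formed) = 1410 − 1912 = −502 kJ

ΔH ≈ −502 kJ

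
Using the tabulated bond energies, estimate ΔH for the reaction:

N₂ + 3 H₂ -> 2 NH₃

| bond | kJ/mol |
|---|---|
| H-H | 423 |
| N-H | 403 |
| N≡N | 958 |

ΔH ≈ −191 kJ

Bonds broken (reactants):
  H-H: 3 × 423 = 1269
  N≡N: 1 × 958 = 958
  Σ(broken) = 2227 kJ
Bonds formed (products):
  N-H: 6 × 403 = 2418
  Σ(formed) = 2418 kJ
ΔH = Σ(broken) − Σ(formed) = 2227 − 2418 = −191 kJ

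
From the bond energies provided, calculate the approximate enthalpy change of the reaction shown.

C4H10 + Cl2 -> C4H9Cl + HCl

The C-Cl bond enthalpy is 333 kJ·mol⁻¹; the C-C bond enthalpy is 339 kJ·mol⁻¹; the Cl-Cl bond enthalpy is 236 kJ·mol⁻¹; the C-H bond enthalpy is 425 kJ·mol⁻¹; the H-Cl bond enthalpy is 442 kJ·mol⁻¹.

ΔH ≈ −114 kJ

Bonds broken (reactants):
  C-C: 3 × 339 = 1017
  C-H: 10 × 425 = 4250
  Cl-Cl: 1 × 236 = 236
  Σ(broken) = 5503 kJ
Bonds formed (products):
  C-C: 3 × 339 = 1017
  C-Cl: 1 × 333 = 333
  C-H: 9 × 425 = 3825
  H-Cl: 1 × 442 = 442
  Σ(formed) = 5617 kJ
ΔH = Σ(broken) − Σ(formed) = 5503 − 5617 = −114 kJ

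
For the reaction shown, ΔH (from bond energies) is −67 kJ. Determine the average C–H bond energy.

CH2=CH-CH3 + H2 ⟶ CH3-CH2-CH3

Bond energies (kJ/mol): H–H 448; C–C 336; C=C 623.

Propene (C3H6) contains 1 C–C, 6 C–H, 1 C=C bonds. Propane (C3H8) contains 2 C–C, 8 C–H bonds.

Let D be the C–H bond energy.
Σ(broken) = 1×336 + 6×D + 1×623 + 1×448 = 1407 + 6D
Σ(formed) = 2×336 + 8×D = 672 + 8D
ΔH = Σ(broken) − Σ(formed) = (1407 + 6D) − (672 + 8D) = +735 − 2D
Setting this equal to −67 kJ gives 2D = 802, so D = 401 kJ/mol.

D(C–H) ≈ 401 kJ/mol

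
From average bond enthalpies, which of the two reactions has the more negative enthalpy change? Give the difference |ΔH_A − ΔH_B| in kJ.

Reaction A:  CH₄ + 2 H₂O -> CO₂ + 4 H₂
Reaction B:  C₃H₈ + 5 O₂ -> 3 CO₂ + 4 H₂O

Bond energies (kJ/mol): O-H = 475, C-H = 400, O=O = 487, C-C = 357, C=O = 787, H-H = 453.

Reaction B, by 2287 kJ

Reaction A:
  Bonds broken (reactants):
    C-H: 4 × 400 = 1600
    O-H: 4 × 475 = 1900
    Σ(broken) = 3500 kJ
  Bonds formed (products):
    C=O: 2 × 787 = 1574
    H-H: 4 × 453 = 1812
    Σ(formed) = 3386 kJ
  ΔH_A = 3500 − 3386 = +114 kJ
Reaction B:
  Bonds broken (reactants):
    C-C: 2 × 357 = 714
    C-H: 8 × 400 = 3200
    O=O: 5 × 487 = 2435
    Σ(broken) = 6349 kJ
  Bonds formed (products):
    C=O: 6 × 787 = 4722
    O-H: 8 × 475 = 3800
    Σ(formed) = 8522 kJ
  ΔH_B = 6349 − 8522 = −2173 kJ
ΔH_A − ΔH_B = +2287 kJ, so reaction B has the more negative ΔH; |ΔH_A − ΔH_B| = 2287 kJ.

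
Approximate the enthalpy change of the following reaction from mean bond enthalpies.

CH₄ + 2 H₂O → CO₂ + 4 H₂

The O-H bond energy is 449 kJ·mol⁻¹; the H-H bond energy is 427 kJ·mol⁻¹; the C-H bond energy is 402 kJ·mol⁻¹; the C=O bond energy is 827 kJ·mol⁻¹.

ΔH ≈ +42 kJ

Bonds broken (reactants):
  C-H: 4 × 402 = 1608
  O-H: 4 × 449 = 1796
  Σ(broken) = 3404 kJ
Bonds formed (products):
  C=O: 2 × 827 = 1654
  H-H: 4 × 427 = 1708
  Σ(formed) = 3362 kJ
ΔH = Σ(broken) − Σ(formed) = 3404 − 3362 = +42 kJ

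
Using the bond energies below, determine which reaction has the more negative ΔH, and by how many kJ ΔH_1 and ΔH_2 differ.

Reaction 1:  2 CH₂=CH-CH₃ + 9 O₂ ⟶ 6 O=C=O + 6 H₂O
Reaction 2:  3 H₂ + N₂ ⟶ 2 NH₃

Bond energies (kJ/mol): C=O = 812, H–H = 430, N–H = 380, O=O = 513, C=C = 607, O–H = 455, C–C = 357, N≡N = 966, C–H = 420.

Reaction 1, by 3595 kJ

Reaction 1:
  Bonds broken (reactants):
    C–C: 2 × 357 = 714
    C–H: 12 × 420 = 5040
    C=C: 2 × 607 = 1214
    O=O: 9 × 513 = 4617
    Σ(broken) = 11585 kJ
  Bonds formed (products):
    C=O: 12 × 812 = 9744
    O–H: 12 × 455 = 5460
    Σ(formed) = 15204 kJ
  ΔH_1 = 11585 − 15204 = −3619 kJ
Reaction 2:
  Bonds broken (reactants):
    H–H: 3 × 430 = 1290
    N≡N: 1 × 966 = 966
    Σ(broken) = 2256 kJ
  Bonds formed (products):
    N–H: 6 × 380 = 2280
    Σ(formed) = 2280 kJ
  ΔH_2 = 2256 − 2280 = −24 kJ
ΔH_1 − ΔH_2 = −3595 kJ, so reaction 1 has the more negative ΔH; |ΔH_1 − ΔH_2| = 3595 kJ.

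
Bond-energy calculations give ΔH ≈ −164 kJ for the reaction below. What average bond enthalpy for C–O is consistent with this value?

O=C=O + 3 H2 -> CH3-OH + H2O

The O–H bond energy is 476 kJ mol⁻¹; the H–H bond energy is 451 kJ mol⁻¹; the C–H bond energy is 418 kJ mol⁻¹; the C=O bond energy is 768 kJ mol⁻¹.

Let D be the C–O bond energy.
Σ(broken) = 2×768 + 3×451 = 2889
Σ(formed) = 3×418 + 1×D + 3×476 = 2682 + D
ΔH = Σ(broken) − Σ(formed) = (2889) − (2682 + D) = +207 − D
Setting this equal to −164 kJ gives D = 371 kJ/mol.

D(C–O) ≈ 371 kJ/mol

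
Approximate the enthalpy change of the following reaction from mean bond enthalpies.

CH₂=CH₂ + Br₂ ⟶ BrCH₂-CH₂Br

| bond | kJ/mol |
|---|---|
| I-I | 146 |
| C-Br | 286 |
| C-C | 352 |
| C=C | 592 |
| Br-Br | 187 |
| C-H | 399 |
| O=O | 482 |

ΔH ≈ −145 kJ

Bonds broken (reactants):
  Br-Br: 1 × 187 = 187
  C-H: 4 × 399 = 1596
  C=C: 1 × 592 = 592
  Σ(broken) = 2375 kJ
Bonds formed (products):
  C-Br: 2 × 286 = 572
  C-C: 1 × 352 = 352
  C-H: 4 × 399 = 1596
  Σ(formed) = 2520 kJ
ΔH = Σ(broken) − Σ(formed) = 2375 − 2520 = −145 kJ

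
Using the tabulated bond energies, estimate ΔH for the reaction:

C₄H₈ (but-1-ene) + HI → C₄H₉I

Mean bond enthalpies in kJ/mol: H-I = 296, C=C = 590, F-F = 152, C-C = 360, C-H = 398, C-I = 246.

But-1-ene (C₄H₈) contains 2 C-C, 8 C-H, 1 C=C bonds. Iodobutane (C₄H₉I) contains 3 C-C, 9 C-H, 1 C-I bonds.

Bonds broken (reactants):
  C-C: 2 × 360 = 720
  C-H: 8 × 398 = 3184
  C=C: 1 × 590 = 590
  H-I: 1 × 296 = 296
  Σ(broken) = 4790 kJ
Bonds formed (products):
  C-C: 3 × 360 = 1080
  C-H: 9 × 398 = 3582
  C-I: 1 × 246 = 246
  Σ(formed) = 4908 kJ
ΔH = Σ(broken) − Σ(formed) = 4790 − 4908 = −118 kJ

ΔH ≈ −118 kJ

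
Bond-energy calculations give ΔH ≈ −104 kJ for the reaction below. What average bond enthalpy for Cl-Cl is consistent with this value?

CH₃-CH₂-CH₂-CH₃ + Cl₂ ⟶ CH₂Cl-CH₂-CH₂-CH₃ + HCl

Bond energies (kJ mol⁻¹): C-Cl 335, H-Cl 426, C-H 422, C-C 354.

Let D be the Cl-Cl bond energy.
Σ(broken) = 3×354 + 10×422 + 1×D = 5282 + D
Σ(formed) = 3×354 + 1×335 + 9×422 + 1×426 = 5621
ΔH = Σ(broken) − Σ(formed) = (5282 + D) − (5621) = −339 + D
Setting this equal to −104 kJ gives D = 235 kJ/mol.

D(Cl-Cl) ≈ 235 kJ/mol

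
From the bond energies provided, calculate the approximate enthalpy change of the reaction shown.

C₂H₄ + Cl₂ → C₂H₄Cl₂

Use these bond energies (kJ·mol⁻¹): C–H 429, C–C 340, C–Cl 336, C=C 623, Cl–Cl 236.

Bonds broken (reactants):
  C–H: 4 × 429 = 1716
  C=C: 1 × 623 = 623
  Cl–Cl: 1 × 236 = 236
  Σ(broken) = 2575 kJ
Bonds formed (products):
  C–C: 1 × 340 = 340
  C–Cl: 2 × 336 = 672
  C–H: 4 × 429 = 1716
  Σ(formed) = 2728 kJ
ΔH = Σ(broken) − Σ(formed) = 2575 − 2728 = −153 kJ

ΔH ≈ −153 kJ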